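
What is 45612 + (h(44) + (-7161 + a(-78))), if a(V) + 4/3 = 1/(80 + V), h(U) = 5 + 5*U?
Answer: 232051/6 ≈ 38675.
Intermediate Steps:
a(V) = -4/3 + 1/(80 + V)
45612 + (h(44) + (-7161 + a(-78))) = 45612 + ((5 + 5*44) + (-7161 + (-317 - 4*(-78))/(3*(80 - 78)))) = 45612 + ((5 + 220) + (-7161 + (⅓)*(-317 + 312)/2)) = 45612 + (225 + (-7161 + (⅓)*(½)*(-5))) = 45612 + (225 + (-7161 - ⅚)) = 45612 + (225 - 42971/6) = 45612 - 41621/6 = 232051/6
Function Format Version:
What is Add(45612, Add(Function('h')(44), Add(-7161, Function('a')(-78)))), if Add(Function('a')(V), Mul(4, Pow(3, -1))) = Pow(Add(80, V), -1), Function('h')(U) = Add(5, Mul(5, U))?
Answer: Rational(232051, 6) ≈ 38675.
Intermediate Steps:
Function('a')(V) = Add(Rational(-4, 3), Pow(Add(80, V), -1))
Add(45612, Add(Function('h')(44), Add(-7161, Function('a')(-78)))) = Add(45612, Add(Add(5, Mul(5, 44)), Add(-7161, Mul(Rational(1, 3), Pow(Add(80, -78), -1), Add(-317, Mul(-4, -78)))))) = Add(45612, Add(Add(5, 220), Add(-7161, Mul(Rational(1, 3), Pow(2, -1), Add(-317, 312))))) = Add(45612, Add(225, Add(-7161, Mul(Rational(1, 3), Rational(1, 2), -5)))) = Add(45612, Add(225, Add(-7161, Rational(-5, 6)))) = Add(45612, Add(225, Rational(-42971, 6))) = Add(45612, Rational(-41621, 6)) = Rational(232051, 6)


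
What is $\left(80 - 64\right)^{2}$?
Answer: $256$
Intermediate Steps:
$\left(80 - 64\right)^{2} = 16^{2} = 256$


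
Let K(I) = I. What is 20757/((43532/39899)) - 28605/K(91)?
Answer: 74119469553/3961412 ≈ 18710.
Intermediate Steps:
20757/((43532/39899)) - 28605/K(91) = 20757/((43532/39899)) - 28605/91 = 20757/((43532*(1/39899))) - 28605*1/91 = 20757/(43532/39899) - 28605/91 = 20757*(39899/43532) - 28605/91 = 828183543/43532 - 28605/91 = 74119469553/3961412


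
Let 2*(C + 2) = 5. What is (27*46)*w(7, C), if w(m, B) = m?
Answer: 8694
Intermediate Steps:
C = 1/2 (C = -2 + (1/2)*5 = -2 + 5/2 = 1/2 ≈ 0.50000)
(27*46)*w(7, C) = (27*46)*7 = 1242*7 = 8694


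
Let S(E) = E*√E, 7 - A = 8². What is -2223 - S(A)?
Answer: -2223 + 57*I*√57 ≈ -2223.0 + 430.34*I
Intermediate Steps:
A = -57 (A = 7 - 1*8² = 7 - 1*64 = 7 - 64 = -57)
S(E) = E^(3/2)
-2223 - S(A) = -2223 - (-57)^(3/2) = -2223 - (-57)*I*√57 = -2223 + 57*I*√57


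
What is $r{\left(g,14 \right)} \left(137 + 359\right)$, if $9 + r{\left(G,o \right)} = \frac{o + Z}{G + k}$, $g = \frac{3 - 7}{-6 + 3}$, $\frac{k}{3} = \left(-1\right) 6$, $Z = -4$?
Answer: $- \frac{23808}{5} \approx -4761.6$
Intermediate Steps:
$k = -18$ ($k = 3 \left(\left(-1\right) 6\right) = 3 \left(-6\right) = -18$)
$g = \frac{4}{3}$ ($g = - \frac{4}{-3} = \left(-4\right) \left(- \frac{1}{3}\right) = \frac{4}{3} \approx 1.3333$)
$r{\left(G,o \right)} = -9 + \frac{-4 + o}{-18 + G}$ ($r{\left(G,o \right)} = -9 + \frac{o - 4}{G - 18} = -9 + \frac{-4 + o}{-18 + G}$)
$r{\left(g,14 \right)} \left(137 + 359\right) = \frac{158 + 14 - 12}{-18 + \frac{4}{3}} \left(137 + 359\right) = \frac{158 + 14 - 12}{- \frac{50}{3}} \cdot 496 = \left(- \frac{3}{50}\right) 160 \cdot 496 = \left(- \frac{48}{5}\right) 496 = - \frac{23808}{5}$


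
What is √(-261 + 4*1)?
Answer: I*√257 ≈ 16.031*I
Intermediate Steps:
√(-261 + 4*1) = √(-261 + 4) = √(-257) = I*√257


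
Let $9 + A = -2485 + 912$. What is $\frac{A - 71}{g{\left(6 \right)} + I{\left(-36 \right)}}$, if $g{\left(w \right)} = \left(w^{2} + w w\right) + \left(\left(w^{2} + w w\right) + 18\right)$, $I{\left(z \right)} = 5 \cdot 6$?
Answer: $- \frac{551}{64} \approx -8.6094$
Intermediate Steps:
$I{\left(z \right)} = 30$
$g{\left(w \right)} = 18 + 4 w^{2}$ ($g{\left(w \right)} = \left(w^{2} + w^{2}\right) + \left(\left(w^{2} + w^{2}\right) + 18\right) = 2 w^{2} + \left(2 w^{2} + 18\right) = 2 w^{2} + \left(18 + 2 w^{2}\right) = 18 + 4 w^{2}$)
$A = -1582$ ($A = -9 + \left(-2485 + 912\right) = -9 - 1573 = -1582$)
$\frac{A - 71}{g{\left(6 \right)} + I{\left(-36 \right)}} = \frac{-1582 - 71}{\left(18 + 4 \cdot 6^{2}\right) + 30} = - \frac{1653}{\left(18 + 4 \cdot 36\right) + 30} = - \frac{1653}{\left(18 + 144\right) + 30} = - \frac{1653}{162 + 30} = - \frac{1653}{192} = \left(-1653\right) \frac{1}{192} = - \frac{551}{64}$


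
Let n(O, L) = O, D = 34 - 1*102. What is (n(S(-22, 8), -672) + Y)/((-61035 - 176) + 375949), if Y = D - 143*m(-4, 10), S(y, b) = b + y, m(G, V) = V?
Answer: -756/157369 ≈ -0.0048040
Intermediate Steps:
D = -68 (D = 34 - 102 = -68)
Y = -1498 (Y = -68 - 143*10 = -68 - 1430 = -1498)
(n(S(-22, 8), -672) + Y)/((-61035 - 176) + 375949) = ((8 - 22) - 1498)/((-61035 - 176) + 375949) = (-14 - 1498)/(-61211 + 375949) = -1512/314738 = -1512*1/314738 = -756/157369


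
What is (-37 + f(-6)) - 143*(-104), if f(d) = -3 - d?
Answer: 14838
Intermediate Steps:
(-37 + f(-6)) - 143*(-104) = (-37 + (-3 - 1*(-6))) - 143*(-104) = (-37 + (-3 + 6)) + 14872 = (-37 + 3) + 14872 = -34 + 14872 = 14838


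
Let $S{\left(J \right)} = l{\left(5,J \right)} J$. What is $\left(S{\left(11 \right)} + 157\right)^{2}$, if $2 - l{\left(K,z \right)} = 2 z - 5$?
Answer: $64$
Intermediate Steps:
$l{\left(K,z \right)} = 7 - 2 z$ ($l{\left(K,z \right)} = 2 - \left(2 z - 5\right) = 2 - \left(-5 + 2 z\right) = 7 - 2 z$)
$S{\left(J \right)} = J \left(7 - 2 J\right)$ ($S{\left(J \right)} = \left(7 - 2 J\right) J = J \left(7 - 2 J\right)$)
$\left(S{\left(11 \right)} + 157\right)^{2} = \left(11 \left(7 - 22\right) + 157\right)^{2} = \left(11 \left(-15\right) + 157\right)^{2} = \left(-165 + 157\right)^{2} = \left(-8\right)^{2} = 64$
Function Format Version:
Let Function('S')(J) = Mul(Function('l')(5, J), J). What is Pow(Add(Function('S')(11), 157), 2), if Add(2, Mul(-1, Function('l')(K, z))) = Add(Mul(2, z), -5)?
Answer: 64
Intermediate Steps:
Function('l')(K, z) = Add(7, Mul(-2, z)) (Function('l')(K, z) = Add(2, Mul(-1, Add(Mul(2, z), -5))) = Add(2, Mul(-1, Add(-5, Mul(2, z)))) = Add(2, Add(5, Mul(-2, z))) = Add(7, Mul(-2, z)))
Function('S')(J) = Mul(J, Add(7, Mul(-2, J))) (Function('S')(J) = Mul(Add(7, Mul(-2, J)), J) = Mul(J, Add(7, Mul(-2, J))))
Pow(Add(Function('S')(11), 157), 2) = Pow(Add(Mul(11, Add(7, Mul(-2, 11))), 157), 2) = Pow(Add(Mul(11, Add(7, -22)), 157), 2) = Pow(Add(Mul(11, -15), 157), 2) = Pow(Add(-165, 157), 2) = Pow(-8, 2) = 64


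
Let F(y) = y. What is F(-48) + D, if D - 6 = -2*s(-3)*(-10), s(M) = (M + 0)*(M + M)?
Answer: 318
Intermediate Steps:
s(M) = 2*M² (s(M) = M*(2*M) = 2*M²)
D = 366 (D = 6 - 4*(-3)²*(-10) = 6 - 4*9*(-10) = 6 - 2*18*(-10) = 6 - 36*(-10) = 6 + 360 = 366)
F(-48) + D = -48 + 366 = 318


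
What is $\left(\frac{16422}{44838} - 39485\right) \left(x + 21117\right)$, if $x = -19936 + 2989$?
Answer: $- \frac{410145448520}{2491} \approx -1.6465 \cdot 10^{8}$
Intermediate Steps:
$x = -16947$
$\left(\frac{16422}{44838} - 39485\right) \left(x + 21117\right) = \left(\frac{16422}{44838} - 39485\right) \left(-16947 + 21117\right) = \left(16422 \cdot \frac{1}{44838} - 39485\right) 4170 = \left(\frac{2737}{7473} - 39485\right) 4170 = \left(- \frac{295068668}{7473}\right) 4170 = - \frac{410145448520}{2491}$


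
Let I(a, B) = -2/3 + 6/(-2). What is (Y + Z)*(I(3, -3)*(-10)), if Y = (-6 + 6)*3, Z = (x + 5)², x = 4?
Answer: 2970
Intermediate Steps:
I(a, B) = -11/3 (I(a, B) = -2*⅓ + 6*(-½) = -⅔ - 3 = -11/3)
Z = 81 (Z = (4 + 5)² = 9² = 81)
Y = 0 (Y = 0*3 = 0)
(Y + Z)*(I(3, -3)*(-10)) = (0 + 81)*(-11/3*(-10)) = 81*(110/3) = 2970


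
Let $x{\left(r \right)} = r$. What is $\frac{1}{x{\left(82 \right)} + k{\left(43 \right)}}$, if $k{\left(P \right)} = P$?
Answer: $\frac{1}{125} \approx 0.008$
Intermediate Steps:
$\frac{1}{x{\left(82 \right)} + k{\left(43 \right)}} = \frac{1}{82 + 43} = \frac{1}{125}$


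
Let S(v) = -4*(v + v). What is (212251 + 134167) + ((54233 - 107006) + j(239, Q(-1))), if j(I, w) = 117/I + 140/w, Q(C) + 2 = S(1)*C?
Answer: 210560546/717 ≈ 2.9367e+5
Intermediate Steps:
S(v) = -8*v
Q(C) = -2 - 8*C (Q(C) = -2 + (-8*1)*C = -2 - 8*C)
(212251 + 134167) + ((54233 - 107006) + j(239, Q(-1))) = (212251 + 134167) + ((54233 - 107006) + (117/239 + 140/(-2 - 8*(-1)))) = 346418 + (-52773 + (117*(1/239) + 140/(-2 + 8))) = 346418 + (-52773 + (117/239 + 140/6)) = 346418 + (-52773 + (117/239 + 140*(1/6))) = 346418 + (-52773 + (117/239 + 70/3)) = 346418 + (-52773 + 17081/717) = 346418 - 37821160/717 = 210560546/717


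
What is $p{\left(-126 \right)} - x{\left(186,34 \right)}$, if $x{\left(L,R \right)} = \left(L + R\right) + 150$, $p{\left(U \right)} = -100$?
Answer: $-470$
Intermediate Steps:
$x{\left(L,R \right)} = 150 + L + R$
$p{\left(-126 \right)} - x{\left(186,34 \right)} = -100 - \left(150 + 186 + 34\right) = -100 - 370 = -470$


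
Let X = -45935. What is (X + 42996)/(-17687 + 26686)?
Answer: -2939/8999 ≈ -0.32659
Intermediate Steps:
(X + 42996)/(-17687 + 26686) = (-45935 + 42996)/(-17687 + 26686) = -2939/8999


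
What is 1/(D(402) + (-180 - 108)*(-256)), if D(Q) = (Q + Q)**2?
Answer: 1/720144 ≈ 1.3886e-6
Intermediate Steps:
D(Q) = 4*Q**2 (D(Q) = (2*Q)**2 = 4*Q**2)
1/(D(402) + (-180 - 108)*(-256)) = 1/(4*402**2 + (-180 - 108)*(-256)) = 1/(4*161604 - 288*(-256)) = 1/(646416 + 73728) = 1/720144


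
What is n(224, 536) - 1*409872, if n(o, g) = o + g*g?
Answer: -122352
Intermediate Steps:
n(o, g) = o + g**2
n(224, 536) - 1*409872 = (224 + 536**2) - 1*409872 = (224 + 287296) - 409872 = 287520 - 409872 = -122352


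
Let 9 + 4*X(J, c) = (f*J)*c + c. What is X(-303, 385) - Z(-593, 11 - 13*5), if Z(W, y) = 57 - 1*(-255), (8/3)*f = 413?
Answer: -144542521/32 ≈ -4.5170e+6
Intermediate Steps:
f = 1239/8 (f = (3/8)*413 = 1239/8 ≈ 154.88)
Z(W, y) = 312 (Z(W, y) = 57 + 255 = 312)
X(J, c) = -9/4 + c/4 + 1239*J*c/32 (X(J, c) = -9/4 + ((1239*J/8)*c + c)/4 = -9/4 + (1239*J*c/8 + c)/4 = -9/4 + (c + 1239*J*c/8)/4 = -9/4 + (c/4 + 1239*J*c/32) = -9/4 + c/4 + 1239*J*c/32)
X(-303, 385) - Z(-593, 11 - 13*5) = (-9/4 + (¼)*385 + (1239/32)*(-303)*385) - 1*312 = (-9/4 + 385/4 - 144535545/32) - 312 = -144532537/32 - 312 = -144542521/32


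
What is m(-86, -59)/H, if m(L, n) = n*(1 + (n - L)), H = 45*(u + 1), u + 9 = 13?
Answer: -1652/225 ≈ -7.3422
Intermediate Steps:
u = 4 (u = -9 + 13 = 4)
H = 225 (H = 45*(4 + 1) = 45*5 = 225)
m(L, n) = n*(1 + n - L)
m(-86, -59)/H = -59*(1 - 59 - 1*(-86))/225 = -59*(1 - 59 + 86)*(1/225) = -59*28*(1/225) = -1652*1/225 = -1652/225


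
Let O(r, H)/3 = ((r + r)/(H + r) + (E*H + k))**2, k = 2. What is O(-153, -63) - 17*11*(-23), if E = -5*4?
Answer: 230062369/48 ≈ 4.7930e+6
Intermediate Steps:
E = -20
O(r, H) = 3*(2 - 20*H + 2*r/(H + r))**2 (O(r, H) = 3*((r + r)/(H + r) + (-20*H + 2))**2 = 3*((2*r)/(H + r) + (2 - 20*H))**2 = 3*(2*r/(H + r) + (2 - 20*H))**2 = 3*(2 - 20*H + 2*r/(H + r))**2)
O(-153, -63) - 17*11*(-23) = 12*(-63 - 10*(-63)**2 + 2*(-153) - 10*(-63)*(-153))**2/(-63 - 153)**2 - 17*11*(-23) = 12*(-63 - 10*3969 - 306 - 96390)**2/(-216)**2 - 187*(-23) = 12*(1/46656)*(-63 - 39690 - 306 - 96390)**2 - 1*(-4301) = 12*(1/46656)*(-136449)**2 + 4301 = 12*(1/46656)*18618329601 + 4301 = 229855921/48 + 4301 = 230062369/48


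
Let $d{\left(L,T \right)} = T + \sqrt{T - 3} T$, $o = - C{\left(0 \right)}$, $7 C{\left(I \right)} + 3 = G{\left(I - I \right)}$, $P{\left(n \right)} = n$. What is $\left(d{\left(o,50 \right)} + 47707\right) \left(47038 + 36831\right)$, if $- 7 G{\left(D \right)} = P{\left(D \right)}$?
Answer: $4005331833 + 4193450 \sqrt{47} \approx 4.0341 \cdot 10^{9}$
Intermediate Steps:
$G{\left(D \right)} = - \frac{D}{7}$
$C{\left(I \right)} = - \frac{3}{7}$ ($C{\left(I \right)} = - \frac{3}{7} + \frac{\left(- \frac{1}{7}\right) \left(I - I\right)}{7} = - \frac{3}{7} + \frac{\left(- \frac{1}{7}\right) 0}{7} = - \frac{3}{7} + \frac{1}{7} \cdot 0 = - \frac{3}{7} + 0 = - \frac{3}{7}$)
$o = \frac{3}{7}$ ($o = \left(-1\right) \left(- \frac{3}{7}\right) = \frac{3}{7} \approx 0.42857$)
$d{\left(L,T \right)} = T + T \sqrt{-3 + T}$ ($d{\left(L,T \right)} = T + \sqrt{-3 + T} T = T + T \sqrt{-3 + T}$)
$\left(d{\left(o,50 \right)} + 47707\right) \left(47038 + 36831\right) = \left(50 \left(1 + \sqrt{-3 + 50}\right) + 47707\right) \left(47038 + 36831\right) = \left(50 \left(1 + \sqrt{47}\right) + 47707\right) 83869 = \left(\left(50 + 50 \sqrt{47}\right) + 47707\right) 83869 = \left(47757 + 50 \sqrt{47}\right) 83869 = 4005331833 + 4193450 \sqrt{47}$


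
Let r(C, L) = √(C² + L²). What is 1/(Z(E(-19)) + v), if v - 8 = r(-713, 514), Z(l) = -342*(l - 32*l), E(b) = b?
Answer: -40286/8114654467 - √772565/40573272335 ≈ -4.9863e-6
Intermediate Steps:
Z(l) = 10602*l (Z(l) = -(-10602)*l = 10602*l)
v = 8 + √772565 (v = 8 + √((-713)² + 514²) = 8 + √(508369 + 264196) = 8 + √772565 ≈ 886.96)
1/(Z(E(-19)) + v) = 1/(10602*(-19) + (8 + √772565)) = 1/(-201438 + (8 + √772565)) = 1/(-201430 + √772565)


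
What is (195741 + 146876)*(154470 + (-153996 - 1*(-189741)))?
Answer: 65170892655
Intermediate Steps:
(195741 + 146876)*(154470 + (-153996 - 1*(-189741))) = 342617*(154470 + (-153996 + 189741)) = 342617*(154470 + 35745) = 342617*190215 = 65170892655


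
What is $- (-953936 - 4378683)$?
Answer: $5332619$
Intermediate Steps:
$- (-953936 - 4378683) = \left(-1\right) \left(-5332619\right) = 5332619$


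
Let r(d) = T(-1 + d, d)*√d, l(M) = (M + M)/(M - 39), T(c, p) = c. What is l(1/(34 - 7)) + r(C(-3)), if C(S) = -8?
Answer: -1/526 - 18*I*√2 ≈ -0.0019011 - 25.456*I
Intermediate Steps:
l(M) = 2*M/(-39 + M) (l(M) = (2*M)/(-39 + M) = 2*M/(-39 + M))
r(d) = √d*(-1 + d) (r(d) = (-1 + d)*√d = √d*(-1 + d))
l(1/(34 - 7)) + r(C(-3)) = 2/((34 - 7)*(-39 + 1/(34 - 7))) + √(-8)*(-1 - 8) = 2/(27*(-39 + 1/27)) + (2*I*√2)*(-9) = 2*(1/27)/(-39 + 1/27) - 18*I*√2 = 2*(1/27)/(-1052/27) - 18*I*√2 = 2*(1/27)*(-27/1052) - 18*I*√2 = -1/526 - 18*I*√2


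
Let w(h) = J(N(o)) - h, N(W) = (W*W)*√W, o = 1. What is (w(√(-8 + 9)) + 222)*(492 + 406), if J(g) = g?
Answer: 199356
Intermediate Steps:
N(W) = W^(5/2) (N(W) = W²*√W = W^(5/2))
w(h) = 1 - h (w(h) = 1^(5/2) - h = 1 - h)
(w(√(-8 + 9)) + 222)*(492 + 406) = ((1 - √(-8 + 9)) + 222)*(492 + 406) = ((1 - √1) + 222)*898 = ((1 - 1*1) + 222)*898 = ((1 - 1) + 222)*898 = (0 + 222)*898 = 222*898 = 199356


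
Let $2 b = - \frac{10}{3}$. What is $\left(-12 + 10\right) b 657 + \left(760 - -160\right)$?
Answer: $3110$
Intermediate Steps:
$b = - \frac{5}{3}$ ($b = \frac{\left(-10\right) \frac{1}{3}}{2} = \frac{1}{2} \left(- \frac{10}{3}\right) = - \frac{5}{3} \approx -1.6667$)
$\left(-12 + 10\right) b 657 + \left(760 - -160\right) = \left(-12 + 10\right) \left(- \frac{5}{3}\right) 657 + \left(760 - -160\right) = \left(-2\right) \left(- \frac{5}{3}\right) 657 + \left(760 + 160\right) = \frac{10}{3} \cdot 657 + 920 = 2190 + 920 = 3110$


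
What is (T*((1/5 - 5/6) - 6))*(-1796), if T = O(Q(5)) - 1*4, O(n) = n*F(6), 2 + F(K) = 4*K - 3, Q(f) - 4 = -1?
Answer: 9471206/15 ≈ 6.3141e+5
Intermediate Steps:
Q(f) = 3 (Q(f) = 4 - 1 = 3)
F(K) = -5 + 4*K (F(K) = -2 + (4*K - 3) = -2 + (-3 + 4*K) = -5 + 4*K)
O(n) = 19*n (O(n) = n*(-5 + 4*6) = n*(-5 + 24) = n*19 = 19*n)
T = 53 (T = 19*3 - 1*4 = 57 - 4 = 53)
(T*((1/5 - 5/6) - 6))*(-1796) = (53*((1/5 - 5/6) - 6))*(-1796) = (53*((1*(⅕) - 5*⅙) - 6))*(-1796) = (53*((⅕ - ⅚) - 6))*(-1796) = (53*(-19/30 - 6))*(-1796) = (53*(-199/30))*(-1796) = -10547/30*(-1796) = 9471206/15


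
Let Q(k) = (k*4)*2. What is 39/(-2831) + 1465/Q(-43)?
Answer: -4160831/973864 ≈ -4.2725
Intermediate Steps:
Q(k) = 8*k (Q(k) = (4*k)*2 = 8*k)
39/(-2831) + 1465/Q(-43) = 39/(-2831) + 1465/((8*(-43))) = 39*(-1/2831) + 1465/(-344) = -39/2831 + 1465*(-1/344) = -39/2831 - 1465/344 = -4160831/973864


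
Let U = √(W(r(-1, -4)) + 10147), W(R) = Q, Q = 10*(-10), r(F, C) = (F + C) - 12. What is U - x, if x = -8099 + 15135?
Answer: -7036 + √10047 ≈ -6935.8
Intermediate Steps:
r(F, C) = -12 + C + F (r(F, C) = (C + F) - 12 = -12 + C + F)
Q = -100
W(R) = -100
x = 7036
U = √10047 (U = √(-100 + 10147) = √10047 ≈ 100.23)
U - x = √10047 - 1*7036 = √10047 - 7036 = -7036 + √10047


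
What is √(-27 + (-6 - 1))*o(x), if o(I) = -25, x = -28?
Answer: -25*I*√34 ≈ -145.77*I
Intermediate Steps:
√(-27 + (-6 - 1))*o(x) = √(-27 + (-6 - 1))*(-25) = √(-27 - 7)*(-25) = √(-34)*(-25) = (I*√34)*(-25) = -25*I*√34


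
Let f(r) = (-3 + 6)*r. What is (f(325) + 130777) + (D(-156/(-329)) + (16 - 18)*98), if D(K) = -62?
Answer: 131494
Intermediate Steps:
f(r) = 3*r
(f(325) + 130777) + (D(-156/(-329)) + (16 - 18)*98) = (3*325 + 130777) + (-62 + (16 - 18)*98) = (975 + 130777) + (-62 - 2*98) = 131752 + (-62 - 196) = 131752 - 258 = 131494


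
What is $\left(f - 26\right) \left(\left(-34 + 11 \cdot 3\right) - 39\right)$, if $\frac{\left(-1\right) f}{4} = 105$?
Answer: $17840$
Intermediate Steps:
$f = -420$ ($f = \left(-4\right) 105 = -420$)
$\left(f - 26\right) \left(\left(-34 + 11 \cdot 3\right) - 39\right) = \left(-420 - 26\right) \left(\left(-34 + 11 \cdot 3\right) - 39\right) = - 446 \left(\left(-34 + 33\right) - 39\right) = - 446 \left(-1 - 39\right) = \left(-446\right) \left(-40\right) = 17840$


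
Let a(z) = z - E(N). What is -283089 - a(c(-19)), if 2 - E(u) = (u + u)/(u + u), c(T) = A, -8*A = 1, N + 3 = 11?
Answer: -2264703/8 ≈ -2.8309e+5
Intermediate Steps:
N = 8 (N = -3 + 11 = 8)
A = -⅛ (A = -⅛*1 = -⅛ ≈ -0.12500)
c(T) = -⅛
E(u) = 1 (E(u) = 2 - (u + u)/(u + u) = 2 - 2*u/(2*u) = 2 - 2*u*1/(2*u) = 2 - 1*1 = 2 - 1 = 1)
a(z) = -1 + z (a(z) = z - 1*1 = z - 1 = -1 + z)
-283089 - a(c(-19)) = -283089 - (-1 - ⅛) = -283089 - 1*(-9/8) = -283089 + 9/8 = -2264703/8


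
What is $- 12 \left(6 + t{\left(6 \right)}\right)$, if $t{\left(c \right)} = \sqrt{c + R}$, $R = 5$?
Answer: $-72 - 12 \sqrt{11} \approx -111.8$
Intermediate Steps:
$t{\left(c \right)} = \sqrt{5 + c}$ ($t{\left(c \right)} = \sqrt{c + 5} = \sqrt{5 + c}$)
$- 12 \left(6 + t{\left(6 \right)}\right) = - 12 \left(6 + \sqrt{5 + 6}\right) = - 12 \left(6 + \sqrt{11}\right) = -72 - 12 \sqrt{11}$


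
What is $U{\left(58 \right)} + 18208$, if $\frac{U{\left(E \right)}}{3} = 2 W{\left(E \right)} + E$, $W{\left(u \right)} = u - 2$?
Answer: $18718$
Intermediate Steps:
$W{\left(u \right)} = -2 + u$ ($W{\left(u \right)} = u - 2 = -2 + u$)
$U{\left(E \right)} = -12 + 9 E$ ($U{\left(E \right)} = 3 \left(2 \left(-2 + E\right) + E\right) = 3 \left(\left(-4 + 2 E\right) + E\right) = 3 \left(-4 + 3 E\right) = -12 + 9 E$)
$U{\left(58 \right)} + 18208 = \left(-12 + 9 \cdot 58\right) + 18208 = \left(-12 + 522\right) + 18208 = 510 + 18208 = 18718$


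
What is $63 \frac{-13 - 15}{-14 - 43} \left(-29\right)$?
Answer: $- \frac{17052}{19} \approx -897.47$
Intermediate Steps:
$63 \frac{-13 - 15}{-14 - 43} \left(-29\right) = 63 \left(- \frac{28}{-57}\right) \left(-29\right) = 63 \left(\left(-28\right) \left(- \frac{1}{57}\right)\right) \left(-29\right) = 63 \cdot \frac{28}{57} \left(-29\right) = \frac{588}{19} \left(-29\right) = - \frac{17052}{19}$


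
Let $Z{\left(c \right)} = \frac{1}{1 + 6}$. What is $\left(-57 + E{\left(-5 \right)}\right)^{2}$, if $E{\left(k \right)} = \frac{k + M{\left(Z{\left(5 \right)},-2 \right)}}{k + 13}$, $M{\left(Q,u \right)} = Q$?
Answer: $\frac{2601769}{784} \approx 3318.6$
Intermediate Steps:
$Z{\left(c \right)} = \frac{1}{7}$
$E{\left(k \right)} = \frac{\frac{1}{7} + k}{13 + k}$ ($E{\left(k \right)} = \frac{k + \frac{1}{7}}{k + 13} = \frac{\frac{1}{7} + k}{13 + k}$)
$\left(-57 + E{\left(-5 \right)}\right)^{2} = \left(-57 + \frac{\frac{1}{7} - 5}{13 - 5}\right)^{2} = \left(-57 + \frac{1}{8} \left(- \frac{34}{7}\right)\right)^{2} = \left(-57 - \frac{17}{28}\right)^{2} = \left(- \frac{1613}{28}\right)^{2} = \frac{2601769}{784}$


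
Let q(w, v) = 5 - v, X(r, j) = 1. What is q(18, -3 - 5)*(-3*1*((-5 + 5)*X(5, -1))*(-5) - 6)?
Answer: -78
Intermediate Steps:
q(18, -3 - 5)*(-3*1*((-5 + 5)*X(5, -1))*(-5) - 6) = (5 - (-3 - 5))*(-3*1*((-5 + 5)*1)*(-5) - 6) = (5 - 1*(-8))*(-3*1*(0*1)*(-5) - 6) = (5 + 8)*(-3*1*0*(-5) - 6) = 13*(-0*(-5) - 6) = 13*(-3*0 - 6) = 13*(0 - 6) = 13*(-6) = -78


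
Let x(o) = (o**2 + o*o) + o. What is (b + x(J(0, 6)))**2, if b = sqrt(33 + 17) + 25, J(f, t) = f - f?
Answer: 675 + 250*sqrt(2) ≈ 1028.6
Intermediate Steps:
J(f, t) = 0
x(o) = o + 2*o**2 (x(o) = (o**2 + o**2) + o = 2*o**2 + o = o + 2*o**2)
b = 25 + 5*sqrt(2) (b = sqrt(50) + 25 = 5*sqrt(2) + 25 = 25 + 5*sqrt(2) ≈ 32.071)
(b + x(J(0, 6)))**2 = ((25 + 5*sqrt(2)) + 0*(1 + 2*0))**2 = ((25 + 5*sqrt(2)) + 0*(1 + 0))**2 = ((25 + 5*sqrt(2)) + 0*1)**2 = ((25 + 5*sqrt(2)) + 0)**2 = (25 + 5*sqrt(2))**2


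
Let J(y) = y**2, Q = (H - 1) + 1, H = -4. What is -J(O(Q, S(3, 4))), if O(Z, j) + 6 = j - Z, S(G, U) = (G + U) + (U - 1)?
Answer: -64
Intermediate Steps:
S(G, U) = -1 + G + 2*U (S(G, U) = (G + U) + (-1 + U) = -1 + G + 2*U)
Q = -4 (Q = (-4 - 1) + 1 = -5 + 1 = -4)
O(Z, j) = -6 + j - Z (O(Z, j) = -6 + (j - Z) = -6 + j - Z)
-J(O(Q, S(3, 4))) = -(-6 + (-1 + 3 + 2*4) - 1*(-4))**2 = -(-6 + (-1 + 3 + 8) + 4)**2 = -(-6 + 10 + 4)**2 = -1*8**2 = -1*64 = -64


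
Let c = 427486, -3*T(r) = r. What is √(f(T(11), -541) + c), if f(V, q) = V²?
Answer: √3847495/3 ≈ 653.83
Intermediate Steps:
T(r) = -r/3
√(f(T(11), -541) + c) = √((-⅓*11)² + 427486) = √((-11/3)² + 427486) = √(121/9 + 427486) = √(3847495/9) = √3847495/3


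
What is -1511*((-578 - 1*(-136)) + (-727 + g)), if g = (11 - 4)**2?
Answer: 1692320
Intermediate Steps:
g = 49 (g = 7**2 = 49)
-1511*((-578 - 1*(-136)) + (-727 + g)) = -1511*((-578 - 1*(-136)) + (-727 + 49)) = -1511*((-578 + 136) - 678) = -1511*(-442 - 678) = -1511*(-1120) = 1692320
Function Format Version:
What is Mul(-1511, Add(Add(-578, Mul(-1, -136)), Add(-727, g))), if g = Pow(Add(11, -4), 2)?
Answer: 1692320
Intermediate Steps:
g = 49 (g = Pow(7, 2) = 49)
Mul(-1511, Add(Add(-578, Mul(-1, -136)), Add(-727, g))) = Mul(-1511, Add(Add(-578, Mul(-1, -136)), Add(-727, 49))) = Mul(-1511, Add(Add(-578, 136), -678)) = Mul(-1511, Add(-442, -678)) = Mul(-1511, -1120) = 1692320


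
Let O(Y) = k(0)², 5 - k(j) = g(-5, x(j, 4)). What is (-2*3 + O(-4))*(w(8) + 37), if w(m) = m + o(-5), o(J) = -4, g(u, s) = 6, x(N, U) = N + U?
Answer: -205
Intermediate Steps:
k(j) = -1 (k(j) = 5 - 1*6 = 5 - 6 = -1)
O(Y) = 1 (O(Y) = (-1)² = 1)
w(m) = -4 + m (w(m) = m - 4 = -4 + m)
(-2*3 + O(-4))*(w(8) + 37) = (-2*3 + 1)*((-4 + 8) + 37) = (-6 + 1)*(4 + 37) = -5*41 = -205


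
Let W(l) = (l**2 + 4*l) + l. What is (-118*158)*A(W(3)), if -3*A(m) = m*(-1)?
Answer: -149152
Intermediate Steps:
W(l) = l**2 + 5*l
A(m) = m/3 (A(m) = -m*(-1)/3 = -(-1)*m/3 = m/3)
(-118*158)*A(W(3)) = (-118*158)*((3*(5 + 3))/3) = -18644*3*8/3 = -18644*24/3 = -18644*8 = -149152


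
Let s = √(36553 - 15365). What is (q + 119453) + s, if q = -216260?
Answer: -96807 + 2*√5297 ≈ -96662.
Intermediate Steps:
s = 2*√5297 (s = √21188 = 2*√5297 ≈ 145.56)
(q + 119453) + s = (-216260 + 119453) + 2*√5297 = -96807 + 2*√5297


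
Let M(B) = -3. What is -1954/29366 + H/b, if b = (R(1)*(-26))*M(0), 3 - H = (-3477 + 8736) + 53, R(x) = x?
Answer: -78028253/1145274 ≈ -68.131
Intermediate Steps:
H = -5309 (H = 3 - ((-3477 + 8736) + 53) = 3 - (5259 + 53) = 3 - 1*5312 = 3 - 5312 = -5309)
b = 78 (b = (1*(-26))*(-3) = -26*(-3) = 78)
-1954/29366 + H/b = -1954/29366 - 5309/78 = -1954*1/29366 - 5309*1/78 = -977/14683 - 5309/78 = -78028253/1145274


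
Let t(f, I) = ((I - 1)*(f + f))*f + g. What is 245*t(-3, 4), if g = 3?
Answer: 13965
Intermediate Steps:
t(f, I) = 3 + 2*f²*(-1 + I) (t(f, I) = ((I - 1)*(f + f))*f + 3 = ((-1 + I)*(2*f))*f + 3 = (2*f*(-1 + I))*f + 3 = 2*f²*(-1 + I) + 3 = 3 + 2*f²*(-1 + I))
245*t(-3, 4) = 245*(3 - 2*(-3)² + 2*4*(-3)²) = 245*(3 - 2*9 + 2*4*9) = 245*(3 - 18 + 72) = 245*57 = 13965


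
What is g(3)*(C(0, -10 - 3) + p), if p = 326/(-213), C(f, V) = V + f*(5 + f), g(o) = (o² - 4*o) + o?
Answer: 0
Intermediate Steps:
g(o) = o² - 3*o
p = -326/213 (p = 326*(-1/213) = -326/213 ≈ -1.5305)
g(3)*(C(0, -10 - 3) + p) = (3*(-3 + 3))*(((-10 - 3) + 0² + 5*0) - 326/213) = (3*0)*((-13 + 0 + 0) - 326/213) = 0*(-13 - 326/213) = 0*(-3095/213) = 0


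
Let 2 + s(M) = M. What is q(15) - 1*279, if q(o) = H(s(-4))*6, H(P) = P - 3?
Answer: -333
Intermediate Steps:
s(M) = -2 + M
H(P) = -3 + P
q(o) = -54 (q(o) = (-3 + (-2 - 4))*6 = (-3 - 6)*6 = -9*6 = -54)
q(15) - 1*279 = -54 - 1*279 = -54 - 279 = -333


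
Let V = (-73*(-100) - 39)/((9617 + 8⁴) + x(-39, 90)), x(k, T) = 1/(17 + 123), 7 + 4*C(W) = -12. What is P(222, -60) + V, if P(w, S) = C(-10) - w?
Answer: -1737211487/7679284 ≈ -226.22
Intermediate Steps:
C(W) = -19/4 (C(W) = -7/4 + (¼)*(-12) = -7/4 - 3 = -19/4)
x(k, T) = 1/140
P(w, S) = -19/4 - w
V = 1016540/1919821 (V = (-73*(-100) - 39)/((9617 + 8⁴) + 1/140) = (7300 - 39)/((9617 + 4096) + 1/140) = 7261/(13713 + 1/140) = 7261/(1919821/140) = 7261*(140/1919821) = 1016540/1919821 ≈ 0.52950)
P(222, -60) + V = (-19/4 - 1*222) + 1016540/1919821 = (-19/4 - 222) + 1016540/1919821 = -907/4 + 1016540/1919821 = -1737211487/7679284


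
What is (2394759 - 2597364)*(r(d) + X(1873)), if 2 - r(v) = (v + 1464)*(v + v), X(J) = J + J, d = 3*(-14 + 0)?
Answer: -24960125580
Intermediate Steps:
d = -42 (d = 3*(-14) = -42)
X(J) = 2*J
r(v) = 2 - 2*v*(1464 + v) (r(v) = 2 - (v + 1464)*(v + v) = 2 - (1464 + v)*2*v = 2 - 2*v*(1464 + v))
(2394759 - 2597364)*(r(d) + X(1873)) = (2394759 - 2597364)*((2 - 2928*(-42) - 2*(-42)²) + 2*1873) = -202605*((2 + 122976 - 2*1764) + 3746) = -202605*((2 + 122976 - 3528) + 3746) = -202605*(119450 + 3746) = -202605*123196 = -24960125580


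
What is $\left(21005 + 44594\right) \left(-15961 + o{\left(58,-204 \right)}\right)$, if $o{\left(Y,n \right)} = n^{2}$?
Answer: $1682942345$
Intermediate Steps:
$\left(21005 + 44594\right) \left(-15961 + o{\left(58,-204 \right)}\right) = \left(21005 + 44594\right) \left(-15961 + \left(-204\right)^{2}\right) = 65599 \left(-15961 + 41616\right) = 65599 \cdot 25655 = 1682942345$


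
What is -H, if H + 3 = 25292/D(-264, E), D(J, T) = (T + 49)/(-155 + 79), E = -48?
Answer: 1922195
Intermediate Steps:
D(J, T) = -49/76 - T/76 (D(J, T) = (49 + T)/(-76) = (49 + T)*(-1/76) = -49/76 - T/76)
H = -1922195 (H = -3 + 25292/(-49/76 - 1/76*(-48)) = -3 + 25292/(-49/76 + 12/19) = -3 + 25292/(-1/76) = -3 + 25292*(-76) = -3 - 1922192 = -1922195)
-H = -1*(-1922195) = 1922195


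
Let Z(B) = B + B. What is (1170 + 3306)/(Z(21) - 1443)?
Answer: -1492/467 ≈ -3.1949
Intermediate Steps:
Z(B) = 2*B
(1170 + 3306)/(Z(21) - 1443) = (1170 + 3306)/(2*21 - 1443) = 4476/(42 - 1443) = 4476/(-1401) = 4476*(-1/1401) = -1492/467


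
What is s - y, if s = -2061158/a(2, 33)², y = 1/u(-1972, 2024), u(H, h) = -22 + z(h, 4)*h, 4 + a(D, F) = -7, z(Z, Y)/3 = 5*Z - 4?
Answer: -1046324373341/61424330 ≈ -17034.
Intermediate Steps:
z(Z, Y) = -12 + 15*Z (z(Z, Y) = 3*(5*Z - 4) = 3*(-4 + 5*Z) = -12 + 15*Z)
a(D, F) = -11 (a(D, F) = -4 - 7 = -11)
u(H, h) = -22 + h*(-12 + 15*h) (u(H, h) = -22 + (-12 + 15*h)*h = -22 + h*(-12 + 15*h))
y = 1/61424330 (y = 1/(-22 + 3*2024*(-4 + 5*2024)) = 1/(-22 + 3*2024*(-4 + 10120)) = 1/(-22 + 3*2024*10116) = 1/(-22 + 61424352) = 1/61424330 ≈ 1.6280e-8)
s = -187378/11 (s = -2061158/((-11)²) = -2061158/121 = -2061158*1/121 = -187378/11 ≈ -17034.)
s - y = -187378/11 - 1*1/61424330 = -187378/11 - 1/61424330 = -1046324373341/61424330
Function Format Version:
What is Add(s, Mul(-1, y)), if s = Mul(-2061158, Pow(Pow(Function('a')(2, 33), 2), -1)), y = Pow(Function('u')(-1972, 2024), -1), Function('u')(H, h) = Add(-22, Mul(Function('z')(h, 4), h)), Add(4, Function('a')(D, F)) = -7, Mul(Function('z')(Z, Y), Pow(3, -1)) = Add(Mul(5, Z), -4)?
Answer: Rational(-1046324373341, 61424330) ≈ -17034.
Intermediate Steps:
Function('z')(Z, Y) = Add(-12, Mul(15, Z)) (Function('z')(Z, Y) = Mul(3, Add(Mul(5, Z), -4)) = Mul(3, Add(-4, Mul(5, Z))) = Add(-12, Mul(15, Z)))
Function('a')(D, F) = -11 (Function('a')(D, F) = Add(-4, -7) = -11)
Function('u')(H, h) = Add(-22, Mul(h, Add(-12, Mul(15, h)))) (Function('u')(H, h) = Add(-22, Mul(Add(-12, Mul(15, h)), h)) = Add(-22, Mul(h, Add(-12, Mul(15, h)))))
y = Rational(1, 61424330) (y = Pow(Add(-22, Mul(3, 2024, Add(-4, Mul(5, 2024)))), -1) = Pow(Add(-22, Mul(3, 2024, Add(-4, 10120))), -1) = Pow(Add(-22, Mul(3, 2024, 10116)), -1) = Pow(Add(-22, 61424352), -1) = Pow(61424330, -1) = Rational(1, 61424330) ≈ 1.6280e-8)
s = Rational(-187378, 11) (s = Mul(-2061158, Pow(Pow(-11, 2), -1)) = Mul(-2061158, Pow(121, -1)) = Mul(-2061158, Rational(1, 121)) = Rational(-187378, 11) ≈ -17034.)
Add(s, Mul(-1, y)) = Add(Rational(-187378, 11), Mul(-1, Rational(1, 61424330))) = Add(Rational(-187378, 11), Rational(-1, 61424330)) = Rational(-1046324373341, 61424330)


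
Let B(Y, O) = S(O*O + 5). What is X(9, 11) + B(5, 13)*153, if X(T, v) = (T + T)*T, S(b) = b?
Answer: 26784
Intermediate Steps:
X(T, v) = 2*T² (X(T, v) = (2*T)*T = 2*T²)
B(Y, O) = 5 + O² (B(Y, O) = O*O + 5 = O² + 5 = 5 + O²)
X(9, 11) + B(5, 13)*153 = 2*9² + (5 + 13²)*153 = 2*81 + (5 + 169)*153 = 162 + 174*153 = 162 + 26622 = 26784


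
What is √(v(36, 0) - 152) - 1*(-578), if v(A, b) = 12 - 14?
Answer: 578 + I*√154 ≈ 578.0 + 12.41*I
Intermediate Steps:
v(A, b) = -2
√(v(36, 0) - 152) - 1*(-578) = √(-2 - 152) - 1*(-578) = √(-154) + 578 = I*√154 + 578 = 578 + I*√154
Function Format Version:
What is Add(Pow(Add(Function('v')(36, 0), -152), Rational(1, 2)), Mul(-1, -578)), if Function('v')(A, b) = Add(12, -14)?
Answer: Add(578, Mul(I, Pow(154, Rational(1, 2)))) ≈ Add(578.00, Mul(12.410, I))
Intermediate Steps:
Function('v')(A, b) = -2
Add(Pow(Add(Function('v')(36, 0), -152), Rational(1, 2)), Mul(-1, -578)) = Add(Pow(Add(-2, -152), Rational(1, 2)), Mul(-1, -578)) = Add(Pow(-154, Rational(1, 2)), 578) = Add(Mul(I, Pow(154, Rational(1, 2))), 578) = Add(578, Mul(I, Pow(154, Rational(1, 2))))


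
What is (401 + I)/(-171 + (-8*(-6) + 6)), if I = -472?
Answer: 71/117 ≈ 0.60684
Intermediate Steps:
(401 + I)/(-171 + (-8*(-6) + 6)) = (401 - 472)/(-171 + (-8*(-6) + 6)) = -71/(-171 + (48 + 6)) = -71/(-171 + 54) = -71/(-117) = -71*(-1/117) = 71/117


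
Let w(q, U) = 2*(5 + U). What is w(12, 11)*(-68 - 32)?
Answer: -3200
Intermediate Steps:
w(q, U) = 10 + 2*U
w(12, 11)*(-68 - 32) = (10 + 2*11)*(-68 - 32) = (10 + 22)*(-100) = 32*(-100) = -3200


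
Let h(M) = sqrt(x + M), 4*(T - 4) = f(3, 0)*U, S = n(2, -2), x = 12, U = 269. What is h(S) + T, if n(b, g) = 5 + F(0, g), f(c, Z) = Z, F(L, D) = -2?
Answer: 4 + sqrt(15) ≈ 7.8730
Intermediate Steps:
n(b, g) = 3 (n(b, g) = 5 - 2 = 3)
S = 3
T = 4 (T = 4 + (0*269)/4 = 4 + (1/4)*0 = 4 + 0 = 4)
h(M) = sqrt(12 + M)
h(S) + T = sqrt(12 + 3) + 4 = sqrt(15) + 4 = 4 + sqrt(15)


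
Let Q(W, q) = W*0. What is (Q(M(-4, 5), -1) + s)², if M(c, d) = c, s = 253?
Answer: 64009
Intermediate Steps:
Q(W, q) = 0
(Q(M(-4, 5), -1) + s)² = (0 + 253)² = 253² = 64009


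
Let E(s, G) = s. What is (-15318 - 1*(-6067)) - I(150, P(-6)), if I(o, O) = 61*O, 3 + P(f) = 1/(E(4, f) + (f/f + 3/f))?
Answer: -81734/9 ≈ -9081.6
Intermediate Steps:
P(f) = -3 + 1/(5 + 3/f) (P(f) = -3 + 1/(4 + (f/f + 3/f)) = -3 + 1/(4 + (1 + 3/f)) = -3 + 1/(5 + 3/f))
(-15318 - 1*(-6067)) - I(150, P(-6)) = (-15318 - 1*(-6067)) - 61*(-9 - 14*(-6))/(3 + 5*(-6)) = (-15318 + 6067) - 61*(-9 + 84)/(3 - 30) = -9251 - 61*75/(-27) = -9251 - 61*(-1/27*75) = -9251 - 61*(-25)/9 = -9251 - 1*(-1525/9) = -9251 + 1525/9 = -81734/9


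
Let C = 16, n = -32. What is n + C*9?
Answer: 112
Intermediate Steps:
n + C*9 = -32 + 16*9 = -32 + 144 = 112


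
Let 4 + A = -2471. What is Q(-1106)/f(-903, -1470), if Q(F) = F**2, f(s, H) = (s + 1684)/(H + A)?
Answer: -4825666020/781 ≈ -6.1788e+6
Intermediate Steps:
A = -2475 (A = -4 - 2471 = -2475)
f(s, H) = (1684 + s)/(-2475 + H) (f(s, H) = (s + 1684)/(H - 2475) = (1684 + s)/(-2475 + H))
Q(-1106)/f(-903, -1470) = (-1106)**2/(((1684 - 903)/(-2475 - 1470))) = 1223236/((781/(-3945))) = 1223236/((-1/3945*781)) = 1223236/(-781/3945) = 1223236*(-3945/781) = -4825666020/781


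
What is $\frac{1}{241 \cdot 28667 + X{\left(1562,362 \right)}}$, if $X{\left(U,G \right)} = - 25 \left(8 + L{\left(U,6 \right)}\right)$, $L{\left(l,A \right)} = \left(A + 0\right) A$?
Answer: $\frac{1}{6907647} \approx 1.4477 \cdot 10^{-7}$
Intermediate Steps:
$L{\left(l,A \right)} = A^{2}$ ($L{\left(l,A \right)} = A A = A^{2}$)
$X{\left(U,G \right)} = -1100$ ($X{\left(U,G \right)} = - 25 \left(8 + 6^{2}\right) = - 25 \left(8 + 36\right) = \left(-25\right) 44 = -1100$)
$\frac{1}{241 \cdot 28667 + X{\left(1562,362 \right)}} = \frac{1}{241 \cdot 28667 - 1100} = \frac{1}{6908747 - 1100} = \frac{1}{6907647}$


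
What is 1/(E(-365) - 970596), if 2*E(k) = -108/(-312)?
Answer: -52/50470983 ≈ -1.0303e-6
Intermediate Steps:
E(k) = 9/52 (E(k) = (-108/(-312))/2 = (-108*(-1/312))/2 = (½)*(9/26) = 9/52)
1/(E(-365) - 970596) = 1/(9/52 - 970596) = 1/(-50470983/52) = -52/50470983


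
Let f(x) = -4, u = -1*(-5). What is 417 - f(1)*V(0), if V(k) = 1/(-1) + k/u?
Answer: 413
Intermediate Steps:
u = 5
V(k) = -1 + k/5 (V(k) = 1/(-1) + k/5 = 1*(-1) + k*(⅕) = -1 + k/5)
417 - f(1)*V(0) = 417 - (-4)*(-1 + (⅕)*0) = 417 - (-4)*(-1 + 0) = 417 - (-4)*(-1) = 417 - 1*4 = 417 - 4 = 413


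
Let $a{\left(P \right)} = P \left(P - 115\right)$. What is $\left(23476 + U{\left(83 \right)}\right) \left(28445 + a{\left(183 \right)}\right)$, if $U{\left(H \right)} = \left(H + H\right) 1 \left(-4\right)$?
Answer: $932759868$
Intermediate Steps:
$a{\left(P \right)} = P \left(-115 + P\right)$
$U{\left(H \right)} = - 8 H$ ($U{\left(H \right)} = 2 H 1 \left(-4\right) = 2 H \left(-4\right) = - 8 H$)
$\left(23476 + U{\left(83 \right)}\right) \left(28445 + a{\left(183 \right)}\right) = \left(23476 - 664\right) \left(28445 + 183 \left(-115 + 183\right)\right) = \left(23476 - 664\right) \left(28445 + 183 \cdot 68\right) = 22812 \left(28445 + 12444\right) = 22812 \cdot 40889 = 932759868$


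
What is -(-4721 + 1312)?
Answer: 3409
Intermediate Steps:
-(-4721 + 1312) = -1*(-3409) = 3409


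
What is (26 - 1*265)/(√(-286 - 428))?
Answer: 239*I*√714/714 ≈ 8.9444*I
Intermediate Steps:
(26 - 1*265)/(√(-286 - 428)) = (26 - 265)/(√(-714)) = -239*(-I*√714/714) = -(-239)*I*√714/714 = 239*I*√714/714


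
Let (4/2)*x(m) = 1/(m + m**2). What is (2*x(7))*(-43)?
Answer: -43/56 ≈ -0.76786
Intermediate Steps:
x(m) = 1/(2*(m + m**2))
(2*x(7))*(-43) = (2*((1/2)/(7*(1 + 7))))*(-43) = (2*((1/2)*(1/7)/8))*(-43) = (2*((1/2)*(1/7)*(1/8)))*(-43) = (2*(1/112))*(-43) = (1/56)*(-43) = -43/56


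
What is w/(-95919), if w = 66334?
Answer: -66334/95919 ≈ -0.69156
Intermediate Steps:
w/(-95919) = 66334/(-95919) = 66334*(-1/95919) = -66334/95919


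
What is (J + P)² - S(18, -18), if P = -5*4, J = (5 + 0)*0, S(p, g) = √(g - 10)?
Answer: 400 - 2*I*√7 ≈ 400.0 - 5.2915*I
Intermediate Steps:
S(p, g) = √(-10 + g)
J = 0 (J = 5*0 = 0)
P = -20
(J + P)² - S(18, -18) = (0 - 20)² - √(-10 - 18) = (-20)² - √(-28) = 400 - 2*I*√7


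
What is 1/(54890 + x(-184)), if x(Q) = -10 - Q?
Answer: 1/55064 ≈ 1.8161e-5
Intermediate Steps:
1/(54890 + x(-184)) = 1/(54890 + (-10 - 1*(-184))) = 1/(54890 + (-10 + 184)) = 1/(54890 + 174) = 1/55064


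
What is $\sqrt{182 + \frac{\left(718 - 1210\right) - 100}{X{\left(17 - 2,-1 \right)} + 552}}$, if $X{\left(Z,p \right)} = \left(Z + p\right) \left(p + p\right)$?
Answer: $\frac{\sqrt{3103914}}{131} \approx 13.449$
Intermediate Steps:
$X{\left(Z,p \right)} = 2 p \left(Z + p\right)$ ($X{\left(Z,p \right)} = \left(Z + p\right) 2 p = 2 p \left(Z + p\right)$)
$\sqrt{182 + \frac{\left(718 - 1210\right) - 100}{X{\left(17 - 2,-1 \right)} + 552}} = \sqrt{182 + \frac{\left(718 - 1210\right) - 100}{2 \left(-1\right) \left(\left(17 - 2\right) - 1\right) + 552}} = \sqrt{182 + \frac{\left(718 - 1210\right) - 100}{2 \left(-1\right) \left(15 - 1\right) + 552}} = \sqrt{182 + \frac{-492 - 100}{2 \left(-1\right) 14 + 552}} = \sqrt{182 - \frac{592}{-28 + 552}} = \sqrt{182 - \frac{592}{524}} = \sqrt{182 - \frac{148}{131}} = \sqrt{\frac{23694}{131}} = \frac{\sqrt{3103914}}{131}$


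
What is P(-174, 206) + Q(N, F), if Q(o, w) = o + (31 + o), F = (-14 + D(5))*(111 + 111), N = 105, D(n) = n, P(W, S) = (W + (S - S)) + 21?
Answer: 88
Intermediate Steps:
P(W, S) = 21 + W (P(W, S) = (W + 0) + 21 = W + 21 = 21 + W)
F = -1998 (F = (-14 + 5)*(111 + 111) = -9*222 = -1998)
Q(o, w) = 31 + 2*o
P(-174, 206) + Q(N, F) = (21 - 174) + (31 + 2*105) = -153 + (31 + 210) = -153 + 241 = 88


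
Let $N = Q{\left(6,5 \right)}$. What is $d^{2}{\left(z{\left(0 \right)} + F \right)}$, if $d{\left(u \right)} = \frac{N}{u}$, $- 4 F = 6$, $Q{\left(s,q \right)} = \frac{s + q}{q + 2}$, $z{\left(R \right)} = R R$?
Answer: $\frac{484}{441} \approx 1.0975$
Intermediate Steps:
$z{\left(R \right)} = R^{2}$
$Q{\left(s,q \right)} = \frac{q + s}{2 + q}$
$F = - \frac{3}{2}$ ($F = \left(- \frac{1}{4}\right) 6 = - \frac{3}{2} \approx -1.5$)
$N = \frac{11}{7}$ ($N = \frac{5 + 6}{2 + 5} = \frac{1}{7} \cdot 11 = \frac{11}{7} \approx 1.5714$)
$d{\left(u \right)} = \frac{11}{7 u}$
$d^{2}{\left(z{\left(0 \right)} + F \right)} = \left(\frac{11}{7 \left(0^{2} - \frac{3}{2}\right)}\right)^{2} = \left(\frac{11}{7 \left(0 - \frac{3}{2}\right)}\right)^{2} = \left(\frac{11}{7 \left(- \frac{3}{2}\right)}\right)^{2} = \left(\frac{11}{7} \left(- \frac{2}{3}\right)\right)^{2} = \left(- \frac{22}{21}\right)^{2} = \frac{484}{441}$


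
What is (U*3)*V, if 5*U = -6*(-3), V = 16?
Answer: 864/5 ≈ 172.80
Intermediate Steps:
U = 18/5 (U = (-6*(-3))/5 = (1/5)*18 = 18/5 ≈ 3.6000)
(U*3)*V = ((18/5)*3)*16 = (54/5)*16 = 864/5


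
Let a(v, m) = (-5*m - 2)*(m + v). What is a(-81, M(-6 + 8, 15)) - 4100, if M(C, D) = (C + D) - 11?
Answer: -1700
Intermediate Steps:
M(C, D) = -11 + C + D
a(v, m) = (-2 - 5*m)*(m + v)
a(-81, M(-6 + 8, 15)) - 4100 = (-5*(-11 + (-6 + 8) + 15)² - 2*(-11 + (-6 + 8) + 15) - 2*(-81) - 5*(-11 + (-6 + 8) + 15)*(-81)) - 4100 = (-5*(-11 + 2 + 15)² - 2*(-11 + 2 + 15) + 162 - 5*(-11 + 2 + 15)*(-81)) - 4100 = (-5*6² - 2*6 + 162 - 5*6*(-81)) - 4100 = (-5*36 - 12 + 162 + 2430) - 4100 = (-180 - 12 + 162 + 2430) - 4100 = 2400 - 4100 = -1700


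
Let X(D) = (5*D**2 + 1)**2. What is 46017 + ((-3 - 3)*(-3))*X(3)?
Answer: 84105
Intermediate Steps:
X(D) = (1 + 5*D**2)**2
46017 + ((-3 - 3)*(-3))*X(3) = 46017 + ((-3 - 3)*(-3))*(1 + 5*3**2)**2 = 46017 + (-6*(-3))*(1 + 5*9)**2 = 46017 + 18*(1 + 45)**2 = 46017 + 18*46**2 = 46017 + 18*2116 = 46017 + 38088 = 84105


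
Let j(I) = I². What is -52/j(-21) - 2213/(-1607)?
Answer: 892369/708687 ≈ 1.2592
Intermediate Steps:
-52/j(-21) - 2213/(-1607) = -52/((-21)²) - 2213/(-1607) = -52/441 - 2213*(-1/1607) = -52*1/441 + 2213/1607 = -52/441 + 2213/1607 = 892369/708687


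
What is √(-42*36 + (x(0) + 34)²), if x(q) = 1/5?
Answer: 3*I*√951/5 ≈ 18.503*I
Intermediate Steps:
x(q) = ⅕
√(-42*36 + (x(0) + 34)²) = √(-42*36 + (⅕ + 34)²) = √(-1512 + (171/5)²) = √(-1512 + 29241/25) = √(-8559/25) = 3*I*√951/5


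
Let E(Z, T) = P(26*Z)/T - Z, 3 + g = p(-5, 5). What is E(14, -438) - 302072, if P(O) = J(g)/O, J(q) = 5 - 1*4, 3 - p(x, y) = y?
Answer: -48162175153/159432 ≈ -3.0209e+5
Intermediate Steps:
p(x, y) = 3 - y
g = -5 (g = -3 + (3 - 1*5) = -3 + (3 - 5) = -3 - 2 = -5)
J(q) = 1 (J(q) = 5 - 4 = 1)
P(O) = 1/O
E(Z, T) = -Z + 1/(26*T*Z) (E(Z, T) = 1/(((26*Z))*T) - Z = (1/(26*Z))/T - Z = 1/(26*T*Z) - Z = -Z + 1/(26*T*Z))
E(14, -438) - 302072 = (-1*14 + (1/26)/(-438*14)) - 302072 = (-14 + (1/26)*(-1/438)*(1/14)) - 302072 = (-14 - 1/159432) - 302072 = -2232049/159432 - 302072 = -48162175153/159432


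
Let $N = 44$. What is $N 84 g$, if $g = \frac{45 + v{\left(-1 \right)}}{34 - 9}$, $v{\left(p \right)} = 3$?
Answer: $\frac{177408}{25} \approx 7096.3$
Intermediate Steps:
$g = \frac{48}{25}$ ($g = \frac{45 + 3}{34 - 9} = \frac{48}{25} \approx 1.92$)
$N 84 g = 44 \cdot 84 \cdot \frac{48}{25} = 3696 \cdot \frac{48}{25} = \frac{177408}{25}$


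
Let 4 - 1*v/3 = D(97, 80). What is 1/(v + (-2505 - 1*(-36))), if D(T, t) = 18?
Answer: -1/2511 ≈ -0.00039825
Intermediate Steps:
v = -42 (v = 12 - 3*18 = 12 - 54 = -42)
1/(v + (-2505 - 1*(-36))) = 1/(-42 + (-2505 - 1*(-36))) = 1/(-42 + (-2505 + 36)) = 1/(-42 - 2469) = 1/(-2511) = -1/2511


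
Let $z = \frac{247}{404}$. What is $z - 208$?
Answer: $- \frac{83785}{404} \approx -207.39$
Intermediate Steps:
$z = \frac{247}{404}$ ($z = 247 \cdot \frac{1}{404} = \frac{247}{404} \approx 0.61139$)
$z - 208 = \frac{247}{404} - 208 = - \frac{83785}{404}$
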